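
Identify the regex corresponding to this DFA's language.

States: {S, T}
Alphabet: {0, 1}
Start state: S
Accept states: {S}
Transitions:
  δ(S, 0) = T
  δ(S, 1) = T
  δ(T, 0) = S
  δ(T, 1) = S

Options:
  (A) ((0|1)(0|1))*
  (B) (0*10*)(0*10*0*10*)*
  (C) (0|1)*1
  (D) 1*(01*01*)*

Check each option against the DFA on short strings; one disagreement eliminates an option:
  (A) ((0|1)(0|1))*: agrees with the DFA on every string of length ≤ 6
  (B) (0*10*)(0*10*0*10*)*: on ε the DFA stays in S and accepts (S ∈ Accept), but the regex does not match it → eliminate
  (C) (0|1)*1: on ε the DFA stays in S and accepts (S ∈ Accept), but the regex does not match it → eliminate
  (D) 1*(01*01*)*: on '1' the DFA goes S → T and rejects (T ∉ Accept), but the regex matches it → eliminate
Only (A) is consistent with the DFA.
(A) ((0|1)(0|1))*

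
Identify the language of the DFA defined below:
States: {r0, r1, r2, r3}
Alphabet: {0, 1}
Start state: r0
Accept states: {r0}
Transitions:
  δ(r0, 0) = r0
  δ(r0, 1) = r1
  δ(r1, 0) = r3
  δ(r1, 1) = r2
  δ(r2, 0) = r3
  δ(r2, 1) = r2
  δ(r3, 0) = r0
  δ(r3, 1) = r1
Testing a few strings:
  '0' → accept
  '0110' → reject
  '1' → reject
  '011' → reject
State roles: r0=value ≡ 0 (mod 4); r1=value ≡ 1 (mod 4); r2=value ≡ 3 (mod 4); r3=value ≡ 2 (mod 4)
All binary strings representing a multiple of 4 (read in base 2; leading zeros allowed and ε counts as 0)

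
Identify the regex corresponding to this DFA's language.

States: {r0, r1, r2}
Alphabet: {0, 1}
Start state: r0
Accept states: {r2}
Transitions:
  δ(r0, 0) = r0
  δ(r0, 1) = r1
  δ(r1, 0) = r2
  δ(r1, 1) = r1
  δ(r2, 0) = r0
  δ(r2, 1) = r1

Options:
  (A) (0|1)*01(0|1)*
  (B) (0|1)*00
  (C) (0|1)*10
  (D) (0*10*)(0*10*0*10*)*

Check each option against the DFA on short strings; one disagreement eliminates an option:
  (A) (0|1)*01(0|1)*: on '01' the DFA goes r0 → r0 → r1 and rejects (r1 ∉ Accept), but the regex matches it → eliminate
  (B) (0|1)*00: on '00' the DFA goes r0 → r0 → r0 and rejects (r0 ∉ Accept), but the regex matches it → eliminate
  (C) (0|1)*10: agrees with the DFA on every string of length ≤ 6
  (D) (0*10*)(0*10*0*10*)*: on '1' the DFA goes r0 → r1 and rejects (r1 ∉ Accept), but the regex matches it → eliminate
Only (C) is consistent with the DFA.
(C) (0|1)*10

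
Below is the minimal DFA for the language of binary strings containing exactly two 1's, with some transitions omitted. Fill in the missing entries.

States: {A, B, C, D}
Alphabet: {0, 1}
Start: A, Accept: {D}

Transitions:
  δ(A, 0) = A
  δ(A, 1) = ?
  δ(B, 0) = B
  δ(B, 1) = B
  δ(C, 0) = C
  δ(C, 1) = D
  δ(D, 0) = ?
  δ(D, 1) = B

From the language and accept set, identify what each state tracks — A: zero 1's; B: ≥ three 1's (dead); C: one 1; D: two 1's.
Each missing δ(q, a) is the state matching the new tracked value after reading a.
δ(A, 1) = C; δ(D, 0) = D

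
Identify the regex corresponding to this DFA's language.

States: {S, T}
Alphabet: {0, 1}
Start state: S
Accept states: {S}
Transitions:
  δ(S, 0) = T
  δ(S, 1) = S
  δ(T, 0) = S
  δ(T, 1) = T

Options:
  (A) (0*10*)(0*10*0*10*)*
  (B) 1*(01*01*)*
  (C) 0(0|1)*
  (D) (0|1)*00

Check each option against the DFA on short strings; one disagreement eliminates an option:
  (A) (0*10*)(0*10*0*10*)*: on ε the DFA stays in S and accepts (S ∈ Accept), but the regex does not match it → eliminate
  (B) 1*(01*01*)*: agrees with the DFA on every string of length ≤ 6
  (C) 0(0|1)*: on ε the DFA stays in S and accepts (S ∈ Accept), but the regex does not match it → eliminate
  (D) (0|1)*00: on ε the DFA stays in S and accepts (S ∈ Accept), but the regex does not match it → eliminate
Only (B) is consistent with the DFA.
(B) 1*(01*01*)*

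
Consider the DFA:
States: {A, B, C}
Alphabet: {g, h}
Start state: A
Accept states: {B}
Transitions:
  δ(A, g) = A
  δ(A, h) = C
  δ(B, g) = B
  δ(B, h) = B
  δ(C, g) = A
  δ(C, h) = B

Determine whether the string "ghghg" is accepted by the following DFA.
Processing string "ghghg":
  A --g--> A
  A --h--> C
  C --g--> A
  A --h--> C
  C --g--> A
Final state: A
Accept states: {B}
No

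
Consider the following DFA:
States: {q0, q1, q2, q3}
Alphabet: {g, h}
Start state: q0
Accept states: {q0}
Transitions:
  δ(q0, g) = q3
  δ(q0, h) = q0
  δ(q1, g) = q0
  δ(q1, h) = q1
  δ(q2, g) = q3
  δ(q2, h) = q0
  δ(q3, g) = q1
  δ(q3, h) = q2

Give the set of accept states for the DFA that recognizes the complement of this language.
Complement accept states = All states \ Original accept states
= {q0, q1, q2, q3} \ {q0}
{q1, q2, q3}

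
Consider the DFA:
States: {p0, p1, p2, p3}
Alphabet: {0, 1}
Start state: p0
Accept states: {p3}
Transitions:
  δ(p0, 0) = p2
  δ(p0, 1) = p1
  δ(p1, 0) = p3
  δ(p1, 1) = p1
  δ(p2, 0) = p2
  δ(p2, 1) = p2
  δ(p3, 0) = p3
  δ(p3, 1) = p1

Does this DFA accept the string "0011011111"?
Processing string "0011011111":
  p0 --0--> p2
  p2 --0--> p2
  p2 --1--> p2
  p2 --1--> p2
  p2 --0--> p2
  p2 --1--> p2
  p2 --1--> p2
  p2 --1--> p2
  p2 --1--> p2
  p2 --1--> p2
Final state: p2
Accept states: {p3}
No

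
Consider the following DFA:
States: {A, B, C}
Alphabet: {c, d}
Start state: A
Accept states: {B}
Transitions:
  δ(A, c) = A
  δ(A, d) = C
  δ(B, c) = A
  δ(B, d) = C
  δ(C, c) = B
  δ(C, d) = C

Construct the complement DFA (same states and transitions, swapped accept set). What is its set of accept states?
Complement accept states = All states \ Original accept states
= {A, B, C} \ {B}
{A, C}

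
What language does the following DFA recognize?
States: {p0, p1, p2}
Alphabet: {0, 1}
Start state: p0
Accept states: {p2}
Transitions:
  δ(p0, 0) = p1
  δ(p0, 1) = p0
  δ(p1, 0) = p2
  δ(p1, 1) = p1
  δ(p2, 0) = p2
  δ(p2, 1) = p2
Testing a few strings:
  '0100' → accept
  '11' → reject
  '00' → accept
  '0010' → accept
State roles: p0=zero 0's seen; p1=one 0 seen; p2=≥ two 0's seen
All binary strings containing at least two 0's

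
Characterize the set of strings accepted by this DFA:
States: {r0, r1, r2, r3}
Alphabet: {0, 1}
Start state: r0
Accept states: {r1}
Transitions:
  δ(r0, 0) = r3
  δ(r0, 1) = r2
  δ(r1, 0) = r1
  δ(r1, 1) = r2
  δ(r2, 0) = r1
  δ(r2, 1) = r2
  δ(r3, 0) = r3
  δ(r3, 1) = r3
Testing a few strings:
  '101' → reject
  '110' → accept
  '00' → reject
  '1010' → accept
State roles: r0=no input read; r1=started with 1, last symbol 0; r2=started with 1, last symbol 1; r3=started with 0 (dead)
All binary strings that start with 1 and end with 0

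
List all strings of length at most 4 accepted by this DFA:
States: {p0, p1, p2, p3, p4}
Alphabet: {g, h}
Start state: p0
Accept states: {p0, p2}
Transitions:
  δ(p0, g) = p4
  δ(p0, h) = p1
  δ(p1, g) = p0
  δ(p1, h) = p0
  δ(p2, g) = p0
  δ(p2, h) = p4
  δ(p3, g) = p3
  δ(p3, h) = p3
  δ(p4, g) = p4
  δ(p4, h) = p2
ε, gh, hg, hh, ggh, ghg, gggh, gghg, ghhh, hggh, hghg, hghh, hhgh, hhhg, hhhh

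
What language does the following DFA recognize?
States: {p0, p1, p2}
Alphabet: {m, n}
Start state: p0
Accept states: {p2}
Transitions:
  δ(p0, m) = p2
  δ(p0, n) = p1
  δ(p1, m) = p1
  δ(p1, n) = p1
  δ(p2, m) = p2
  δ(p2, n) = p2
Testing a few strings:
  'm' → accept
  'n' → reject
  'mn' → accept
  'mm' → accept
State roles: p0=no input read; p1=started with n (dead); p2=started with m
All strings over {m,n} starting with m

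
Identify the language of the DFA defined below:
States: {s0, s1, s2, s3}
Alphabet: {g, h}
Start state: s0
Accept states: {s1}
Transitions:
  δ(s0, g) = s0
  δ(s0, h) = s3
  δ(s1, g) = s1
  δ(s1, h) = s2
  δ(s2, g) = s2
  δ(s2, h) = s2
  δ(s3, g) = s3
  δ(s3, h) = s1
Testing a few strings:
  'hg' → reject
  'g' → reject
  'ggh' → reject
  'h' → reject
State roles: s0=zero h's; s1=two h's; s2=≥ three h's (dead); s3=one h
All strings over {g,h} containing exactly two h's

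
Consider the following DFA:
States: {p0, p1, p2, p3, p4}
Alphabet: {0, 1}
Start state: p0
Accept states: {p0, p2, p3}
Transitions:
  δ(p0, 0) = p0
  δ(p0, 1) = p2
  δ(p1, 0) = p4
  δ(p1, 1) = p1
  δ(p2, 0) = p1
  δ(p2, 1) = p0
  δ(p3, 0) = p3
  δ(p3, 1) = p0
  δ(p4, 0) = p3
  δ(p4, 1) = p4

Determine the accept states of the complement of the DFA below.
Complement accept states = All states \ Original accept states
= {p0, p1, p2, p3, p4} \ {p0, p2, p3}
{p1, p4}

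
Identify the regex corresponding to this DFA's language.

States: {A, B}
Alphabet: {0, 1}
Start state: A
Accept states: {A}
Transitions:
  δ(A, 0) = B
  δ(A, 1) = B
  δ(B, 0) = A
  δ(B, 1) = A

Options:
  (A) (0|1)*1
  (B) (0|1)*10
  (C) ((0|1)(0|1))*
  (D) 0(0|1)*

Check each option against the DFA on short strings; one disagreement eliminates an option:
  (A) (0|1)*1: on ε the DFA stays in A and accepts (A ∈ Accept), but the regex does not match it → eliminate
  (B) (0|1)*10: on ε the DFA stays in A and accepts (A ∈ Accept), but the regex does not match it → eliminate
  (C) ((0|1)(0|1))*: agrees with the DFA on every string of length ≤ 6
  (D) 0(0|1)*: on ε the DFA stays in A and accepts (A ∈ Accept), but the regex does not match it → eliminate
Only (C) is consistent with the DFA.
(C) ((0|1)(0|1))*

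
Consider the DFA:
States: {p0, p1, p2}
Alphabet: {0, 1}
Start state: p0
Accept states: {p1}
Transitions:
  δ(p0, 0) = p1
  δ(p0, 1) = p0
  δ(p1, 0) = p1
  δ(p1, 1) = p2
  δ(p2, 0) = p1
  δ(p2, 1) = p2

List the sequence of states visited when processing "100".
read '1': p0 → p0
  read '0': p0 → p1
  read '0': p1 → p1
p0 -> p0 -> p1 -> p1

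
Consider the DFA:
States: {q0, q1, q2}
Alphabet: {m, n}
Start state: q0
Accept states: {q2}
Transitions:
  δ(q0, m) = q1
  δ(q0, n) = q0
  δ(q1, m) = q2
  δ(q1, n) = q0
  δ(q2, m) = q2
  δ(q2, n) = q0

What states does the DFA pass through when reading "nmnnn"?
read 'n': q0 → q0
  read 'm': q0 → q1
  read 'n': q1 → q0
  read 'n': q0 → q0
  read 'n': q0 → q0
q0 -> q0 -> q1 -> q0 -> q0 -> q0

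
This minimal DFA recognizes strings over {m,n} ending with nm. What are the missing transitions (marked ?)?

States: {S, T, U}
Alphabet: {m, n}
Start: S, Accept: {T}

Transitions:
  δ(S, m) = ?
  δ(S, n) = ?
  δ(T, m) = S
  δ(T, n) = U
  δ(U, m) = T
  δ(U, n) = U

From the language and accept set, identify what each state tracks — S: no suffix match; T: suffix is nm; U: one trailing n.
Each missing δ(q, a) is the state matching the new tracked value after reading a.
δ(S, m) = S; δ(S, n) = U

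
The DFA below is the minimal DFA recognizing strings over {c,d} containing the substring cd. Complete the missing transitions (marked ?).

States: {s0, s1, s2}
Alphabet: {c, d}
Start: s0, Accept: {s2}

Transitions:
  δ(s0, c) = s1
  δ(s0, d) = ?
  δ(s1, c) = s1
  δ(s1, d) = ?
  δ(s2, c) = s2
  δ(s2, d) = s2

From the language and accept set, identify what each state tracks — s0: no c seen yet; s1: seen a c, waiting for d; s2: substring cd seen.
Each missing δ(q, a) is the state matching the new tracked value after reading a.
δ(s0, d) = s0; δ(s1, d) = s2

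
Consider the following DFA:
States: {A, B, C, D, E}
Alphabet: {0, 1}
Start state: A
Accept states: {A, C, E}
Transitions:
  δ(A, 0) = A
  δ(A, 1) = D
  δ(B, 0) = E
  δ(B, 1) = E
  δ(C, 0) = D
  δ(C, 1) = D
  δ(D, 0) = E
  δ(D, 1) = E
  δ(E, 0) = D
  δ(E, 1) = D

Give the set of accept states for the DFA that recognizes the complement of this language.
Complement accept states = All states \ Original accept states
= {A, B, C, D, E} \ {A, C, E}
{B, D}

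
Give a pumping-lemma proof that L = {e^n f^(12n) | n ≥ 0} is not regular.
Assume L is regular with pumping length p. Idea: pumping the e-block breaks the 1:12 ratio.
Choose s = e^p f^(12p) (length 13p ≥ p). By the pumping lemma, s = xyz with |xy| ≤ p, |y| > 0, so y = e^k with k ≥ 1. Then xy²z = e^(p+k) f^(12p). For this to be in L we would need 12p = 12(p+k), i.e. 12k = 0, contradicting k ≥ 1. So xy²z ∉ L.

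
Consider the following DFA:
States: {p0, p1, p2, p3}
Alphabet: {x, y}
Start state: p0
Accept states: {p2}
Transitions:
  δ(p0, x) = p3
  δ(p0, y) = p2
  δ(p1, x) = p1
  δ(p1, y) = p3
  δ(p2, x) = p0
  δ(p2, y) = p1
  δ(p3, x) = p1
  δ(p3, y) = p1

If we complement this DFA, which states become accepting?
Complement accept states = All states \ Original accept states
= {p0, p1, p2, p3} \ {p2}
{p0, p1, p3}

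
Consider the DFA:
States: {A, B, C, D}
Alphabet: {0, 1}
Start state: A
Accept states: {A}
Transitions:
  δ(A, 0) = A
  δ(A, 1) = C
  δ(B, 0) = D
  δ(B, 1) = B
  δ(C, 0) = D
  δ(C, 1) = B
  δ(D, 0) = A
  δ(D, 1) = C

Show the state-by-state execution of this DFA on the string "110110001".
read '1': A → C
  read '1': C → B
  read '0': B → D
  read '1': D → C
  read '1': C → B
  read '0': B → D
  read '0': D → A
  read '0': A → A
  read '1': A → C
A -> C -> B -> D -> C -> B -> D -> A -> A -> C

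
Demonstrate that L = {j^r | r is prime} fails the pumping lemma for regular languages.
Assume L is regular with pumping length p. Idea: pumping by a suitable count produces a composite length.
Let q be a prime with q ≥ p and choose s = j^q ∈ L. By the pumping lemma, s = xyz with |xy| ≤ p, |y| = k ≥ 1. Take i = q+1: |xy^(q+1)z| = q + q·k = q(1+k). Since q ≥ 2 and 1+k ≥ 2, q(1+k) is composite, so xy^(q+1)z ∉ L.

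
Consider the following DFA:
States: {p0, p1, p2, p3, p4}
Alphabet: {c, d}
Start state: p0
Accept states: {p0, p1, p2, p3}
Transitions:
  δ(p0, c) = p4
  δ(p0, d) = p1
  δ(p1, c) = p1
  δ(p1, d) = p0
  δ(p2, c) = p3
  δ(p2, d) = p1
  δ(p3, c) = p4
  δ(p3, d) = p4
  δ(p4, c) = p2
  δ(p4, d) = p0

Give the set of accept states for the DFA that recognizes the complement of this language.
Complement accept states = All states \ Original accept states
= {p0, p1, p2, p3, p4} \ {p0, p1, p2, p3}
{p4}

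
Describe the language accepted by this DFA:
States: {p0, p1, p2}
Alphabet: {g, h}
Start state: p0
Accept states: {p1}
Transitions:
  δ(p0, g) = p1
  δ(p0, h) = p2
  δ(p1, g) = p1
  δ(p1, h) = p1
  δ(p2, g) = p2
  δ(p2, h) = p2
Testing a few strings:
  'h' → reject
  'hh' → reject
  'gh' → accept
  'hgh' → reject
State roles: p0=no input read; p1=started with g; p2=started with h (dead)
All strings over {g,h} starting with g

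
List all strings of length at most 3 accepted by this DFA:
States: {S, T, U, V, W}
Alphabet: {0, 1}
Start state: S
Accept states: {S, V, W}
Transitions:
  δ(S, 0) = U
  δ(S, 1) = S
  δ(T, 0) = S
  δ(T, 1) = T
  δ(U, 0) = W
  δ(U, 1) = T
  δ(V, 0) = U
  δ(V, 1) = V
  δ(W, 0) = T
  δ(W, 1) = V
ε, 1, 00, 11, 001, 010, 100, 111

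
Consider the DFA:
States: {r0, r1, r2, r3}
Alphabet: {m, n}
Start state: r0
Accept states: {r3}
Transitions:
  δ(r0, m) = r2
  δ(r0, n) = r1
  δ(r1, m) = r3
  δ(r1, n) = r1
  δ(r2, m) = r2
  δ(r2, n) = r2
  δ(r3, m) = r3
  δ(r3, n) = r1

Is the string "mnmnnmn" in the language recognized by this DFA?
Processing string "mnmnnmn":
  r0 --m--> r2
  r2 --n--> r2
  r2 --m--> r2
  r2 --n--> r2
  r2 --n--> r2
  r2 --m--> r2
  r2 --n--> r2
Final state: r2
Accept states: {r3}
No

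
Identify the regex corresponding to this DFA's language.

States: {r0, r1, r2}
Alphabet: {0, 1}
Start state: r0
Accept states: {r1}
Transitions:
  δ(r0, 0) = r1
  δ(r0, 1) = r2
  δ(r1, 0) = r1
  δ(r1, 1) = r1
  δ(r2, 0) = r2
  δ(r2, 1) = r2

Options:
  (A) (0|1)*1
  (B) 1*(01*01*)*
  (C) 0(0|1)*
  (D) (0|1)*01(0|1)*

Check each option against the DFA on short strings; one disagreement eliminates an option:
  (A) (0|1)*1: on '0' the DFA goes r0 → r1 and accepts (r1 ∈ Accept), but the regex does not match it → eliminate
  (B) 1*(01*01*)*: on ε the DFA stays in r0 and rejects (r0 ∉ Accept), but the regex matches it → eliminate
  (C) 0(0|1)*: agrees with the DFA on every string of length ≤ 6
  (D) (0|1)*01(0|1)*: on '0' the DFA goes r0 → r1 and accepts (r1 ∈ Accept), but the regex does not match it → eliminate
Only (C) is consistent with the DFA.
(C) 0(0|1)*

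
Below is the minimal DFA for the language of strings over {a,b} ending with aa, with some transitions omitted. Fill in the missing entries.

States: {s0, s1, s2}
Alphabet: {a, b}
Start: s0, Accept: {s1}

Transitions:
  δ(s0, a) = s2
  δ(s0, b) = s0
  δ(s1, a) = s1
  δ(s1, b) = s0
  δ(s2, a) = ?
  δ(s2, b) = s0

From the language and accept set, identify what each state tracks — s0: last symbol not a; s1: two trailing a's; s2: one trailing a.
Each missing δ(q, a) is the state matching the new tracked value after reading a.
δ(s2, a) = s1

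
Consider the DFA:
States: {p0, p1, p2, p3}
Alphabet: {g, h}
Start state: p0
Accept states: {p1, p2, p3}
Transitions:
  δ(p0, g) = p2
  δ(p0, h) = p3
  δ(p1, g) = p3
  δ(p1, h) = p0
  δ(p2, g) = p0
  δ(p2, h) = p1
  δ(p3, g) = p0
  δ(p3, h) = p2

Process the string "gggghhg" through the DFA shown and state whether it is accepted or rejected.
Processing string "gggghhg":
  p0 --g--> p2
  p2 --g--> p0
  p0 --g--> p2
  p2 --g--> p0
  p0 --h--> p3
  p3 --h--> p2
  p2 --g--> p0
Final state: p0
Accept states: {p1, p2, p3}
No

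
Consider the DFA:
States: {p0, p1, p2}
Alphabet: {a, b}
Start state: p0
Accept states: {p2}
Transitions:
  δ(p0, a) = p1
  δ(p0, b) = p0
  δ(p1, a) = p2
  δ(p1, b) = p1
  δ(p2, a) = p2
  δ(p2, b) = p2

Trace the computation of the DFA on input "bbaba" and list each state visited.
read 'b': p0 → p0
  read 'b': p0 → p0
  read 'a': p0 → p1
  read 'b': p1 → p1
  read 'a': p1 → p2
p0 -> p0 -> p0 -> p1 -> p1 -> p2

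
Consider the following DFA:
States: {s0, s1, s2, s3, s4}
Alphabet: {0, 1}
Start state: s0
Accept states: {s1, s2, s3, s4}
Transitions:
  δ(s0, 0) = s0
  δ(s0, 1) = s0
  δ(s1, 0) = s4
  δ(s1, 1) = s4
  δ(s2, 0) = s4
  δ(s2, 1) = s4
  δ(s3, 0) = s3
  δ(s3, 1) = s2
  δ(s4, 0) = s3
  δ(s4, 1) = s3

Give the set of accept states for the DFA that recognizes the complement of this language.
Complement accept states = All states \ Original accept states
= {s0, s1, s2, s3, s4} \ {s1, s2, s3, s4}
{s0}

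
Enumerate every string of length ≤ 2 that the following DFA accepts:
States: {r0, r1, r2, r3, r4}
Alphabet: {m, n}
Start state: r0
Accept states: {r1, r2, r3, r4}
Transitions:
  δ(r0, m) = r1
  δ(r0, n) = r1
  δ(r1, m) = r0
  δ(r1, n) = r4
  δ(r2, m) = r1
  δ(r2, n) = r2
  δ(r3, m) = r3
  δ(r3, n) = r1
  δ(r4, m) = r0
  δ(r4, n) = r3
m, n, mn, nn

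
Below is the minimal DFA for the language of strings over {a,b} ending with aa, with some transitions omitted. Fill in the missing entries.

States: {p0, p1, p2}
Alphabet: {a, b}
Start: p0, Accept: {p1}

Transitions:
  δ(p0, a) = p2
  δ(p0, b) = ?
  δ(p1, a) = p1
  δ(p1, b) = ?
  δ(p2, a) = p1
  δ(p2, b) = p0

From the language and accept set, identify what each state tracks — p0: last symbol not a; p1: two trailing a's; p2: one trailing a.
Each missing δ(q, a) is the state matching the new tracked value after reading a.
δ(p0, b) = p0; δ(p1, b) = p0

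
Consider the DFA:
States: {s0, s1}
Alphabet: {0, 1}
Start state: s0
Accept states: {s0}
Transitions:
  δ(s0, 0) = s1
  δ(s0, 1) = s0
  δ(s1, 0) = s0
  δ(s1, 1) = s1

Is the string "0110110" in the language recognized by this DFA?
Processing string "0110110":
  s0 --0--> s1
  s1 --1--> s1
  s1 --1--> s1
  s1 --0--> s0
  s0 --1--> s0
  s0 --1--> s0
  s0 --0--> s1
Final state: s1
Accept states: {s0}
No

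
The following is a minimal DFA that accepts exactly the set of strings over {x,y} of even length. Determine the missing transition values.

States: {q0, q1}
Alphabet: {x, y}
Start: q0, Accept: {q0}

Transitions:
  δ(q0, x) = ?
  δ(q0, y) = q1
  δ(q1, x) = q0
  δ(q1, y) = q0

From the language and accept set, identify what each state tracks — q0: even length so far; q1: odd length so far.
Each missing δ(q, a) is the state matching the new tracked value after reading a.
δ(q0, x) = q1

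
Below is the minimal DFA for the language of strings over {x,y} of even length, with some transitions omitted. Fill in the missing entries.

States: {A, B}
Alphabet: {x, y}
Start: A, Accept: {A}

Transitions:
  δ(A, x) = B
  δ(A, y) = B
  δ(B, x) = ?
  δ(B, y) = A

From the language and accept set, identify what each state tracks — A: even length so far; B: odd length so far.
Each missing δ(q, a) is the state matching the new tracked value after reading a.
δ(B, x) = A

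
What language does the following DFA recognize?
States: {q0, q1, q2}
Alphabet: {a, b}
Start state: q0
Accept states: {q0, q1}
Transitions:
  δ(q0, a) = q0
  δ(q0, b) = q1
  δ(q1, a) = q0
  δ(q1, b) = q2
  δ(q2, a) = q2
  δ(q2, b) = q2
Testing a few strings:
  'baaa' → accept
  'aa' → accept
  'a' → accept
  'abab' → accept
State roles: q0=last symbol not b (ok); q1=last symbol b (ok); q2=saw bb (dead)
All strings over {a,b} with no two consecutive b's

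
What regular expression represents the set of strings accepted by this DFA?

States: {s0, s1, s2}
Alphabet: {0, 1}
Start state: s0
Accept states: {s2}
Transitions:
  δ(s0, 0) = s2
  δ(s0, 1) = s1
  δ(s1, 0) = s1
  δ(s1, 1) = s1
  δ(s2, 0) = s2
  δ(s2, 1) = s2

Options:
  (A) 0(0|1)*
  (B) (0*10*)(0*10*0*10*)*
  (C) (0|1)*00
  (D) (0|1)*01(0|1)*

Check each option against the DFA on short strings; one disagreement eliminates an option:
  (A) 0(0|1)*: agrees with the DFA on every string of length ≤ 6
  (B) (0*10*)(0*10*0*10*)*: on '0' the DFA goes s0 → s2 and accepts (s2 ∈ Accept), but the regex does not match it → eliminate
  (C) (0|1)*00: on '0' the DFA goes s0 → s2 and accepts (s2 ∈ Accept), but the regex does not match it → eliminate
  (D) (0|1)*01(0|1)*: on '0' the DFA goes s0 → s2 and accepts (s2 ∈ Accept), but the regex does not match it → eliminate
Only (A) is consistent with the DFA.
(A) 0(0|1)*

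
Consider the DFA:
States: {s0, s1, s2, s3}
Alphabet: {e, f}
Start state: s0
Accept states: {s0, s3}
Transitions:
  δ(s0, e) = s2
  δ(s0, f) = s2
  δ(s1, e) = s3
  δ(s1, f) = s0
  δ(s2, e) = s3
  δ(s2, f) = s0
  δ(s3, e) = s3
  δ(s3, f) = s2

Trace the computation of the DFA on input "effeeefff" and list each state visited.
read 'e': s0 → s2
  read 'f': s2 → s0
  read 'f': s0 → s2
  read 'e': s2 → s3
  read 'e': s3 → s3
  read 'e': s3 → s3
  read 'f': s3 → s2
  read 'f': s2 → s0
  read 'f': s0 → s2
s0 -> s2 -> s0 -> s2 -> s3 -> s3 -> s3 -> s2 -> s0 -> s2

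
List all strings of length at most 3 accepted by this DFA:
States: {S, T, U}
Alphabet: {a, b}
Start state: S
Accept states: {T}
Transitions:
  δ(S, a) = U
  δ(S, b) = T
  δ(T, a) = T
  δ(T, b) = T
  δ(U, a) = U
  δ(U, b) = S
b, ba, bb, abb, baa, bab, bba, bbb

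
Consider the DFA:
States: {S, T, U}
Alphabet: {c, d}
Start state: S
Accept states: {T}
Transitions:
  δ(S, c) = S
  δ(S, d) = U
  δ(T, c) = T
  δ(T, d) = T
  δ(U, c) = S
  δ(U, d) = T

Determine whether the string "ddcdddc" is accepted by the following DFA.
Processing string "ddcdddc":
  S --d--> U
  U --d--> T
  T --c--> T
  T --d--> T
  T --d--> T
  T --d--> T
  T --c--> T
Final state: T
Accept states: {T}
Yes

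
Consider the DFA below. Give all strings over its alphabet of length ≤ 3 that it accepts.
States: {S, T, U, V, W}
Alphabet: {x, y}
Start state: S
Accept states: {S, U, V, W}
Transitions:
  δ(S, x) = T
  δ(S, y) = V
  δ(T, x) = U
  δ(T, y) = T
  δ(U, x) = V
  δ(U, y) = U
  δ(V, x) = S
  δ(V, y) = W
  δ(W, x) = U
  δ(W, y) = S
ε, y, xx, yx, yy, xxx, xxy, xyx, yxy, yyx, yyy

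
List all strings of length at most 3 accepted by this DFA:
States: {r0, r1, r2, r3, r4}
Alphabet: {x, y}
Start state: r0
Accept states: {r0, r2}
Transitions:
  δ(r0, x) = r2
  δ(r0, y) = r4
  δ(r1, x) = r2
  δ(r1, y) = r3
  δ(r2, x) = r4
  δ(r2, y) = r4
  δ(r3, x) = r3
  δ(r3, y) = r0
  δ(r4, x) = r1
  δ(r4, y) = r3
ε, x, yxx, yyy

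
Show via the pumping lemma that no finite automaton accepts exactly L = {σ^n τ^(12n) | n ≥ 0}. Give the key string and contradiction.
Assume L is regular with pumping length p. Idea: pumping the σ-block breaks the 1:12 ratio.
Choose s = σ^p τ^(12p) (length 13p ≥ p). By the pumping lemma, s = xyz with |xy| ≤ p, |y| > 0, so y = σ^k with k ≥ 1. Then xy²z = σ^(p+k) τ^(12p). For this to be in L we would need 12p = 12(p+k), i.e. 12k = 0, contradicting k ≥ 1. So xy²z ∉ L.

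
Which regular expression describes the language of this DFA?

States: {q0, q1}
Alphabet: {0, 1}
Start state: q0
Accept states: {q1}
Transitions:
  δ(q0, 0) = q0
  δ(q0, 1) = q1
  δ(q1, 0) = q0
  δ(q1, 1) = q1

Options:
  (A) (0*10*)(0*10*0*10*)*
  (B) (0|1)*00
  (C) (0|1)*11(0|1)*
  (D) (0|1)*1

Check each option against the DFA on short strings; one disagreement eliminates an option:
  (A) (0*10*)(0*10*0*10*)*: on '10' the DFA goes q0 → q1 → q0 and rejects (q0 ∉ Accept), but the regex matches it → eliminate
  (B) (0|1)*00: on '1' the DFA goes q0 → q1 and accepts (q1 ∈ Accept), but the regex does not match it → eliminate
  (C) (0|1)*11(0|1)*: on '1' the DFA goes q0 → q1 and accepts (q1 ∈ Accept), but the regex does not match it → eliminate
  (D) (0|1)*1: agrees with the DFA on every string of length ≤ 6
Only (D) is consistent with the DFA.
(D) (0|1)*1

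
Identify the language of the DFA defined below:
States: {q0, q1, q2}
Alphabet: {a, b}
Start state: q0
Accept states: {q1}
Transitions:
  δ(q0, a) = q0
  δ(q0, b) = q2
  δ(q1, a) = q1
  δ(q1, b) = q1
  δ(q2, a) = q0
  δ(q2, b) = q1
Testing a few strings:
  'a' → reject
  'abbb' → accept
  'bb' → accept
  'baa' → reject
State roles: q0=no progress toward bb; q1=substring bb seen; q2=one trailing b
All strings over {a,b} containing the substring bb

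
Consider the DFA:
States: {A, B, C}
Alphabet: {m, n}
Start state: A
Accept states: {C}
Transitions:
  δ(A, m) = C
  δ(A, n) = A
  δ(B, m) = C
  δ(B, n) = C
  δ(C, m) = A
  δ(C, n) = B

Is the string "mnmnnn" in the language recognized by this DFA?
Processing string "mnmnnn":
  A --m--> C
  C --n--> B
  B --m--> C
  C --n--> B
  B --n--> C
  C --n--> B
Final state: B
Accept states: {C}
No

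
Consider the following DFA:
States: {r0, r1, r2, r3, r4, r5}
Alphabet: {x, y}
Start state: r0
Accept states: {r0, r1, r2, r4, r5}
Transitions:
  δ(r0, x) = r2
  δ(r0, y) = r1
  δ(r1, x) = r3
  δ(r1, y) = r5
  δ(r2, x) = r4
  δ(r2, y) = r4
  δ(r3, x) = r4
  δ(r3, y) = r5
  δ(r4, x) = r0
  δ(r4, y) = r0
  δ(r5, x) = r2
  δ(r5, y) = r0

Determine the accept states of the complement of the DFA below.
Complement accept states = All states \ Original accept states
= {r0, r1, r2, r3, r4, r5} \ {r0, r1, r2, r4, r5}
{r3}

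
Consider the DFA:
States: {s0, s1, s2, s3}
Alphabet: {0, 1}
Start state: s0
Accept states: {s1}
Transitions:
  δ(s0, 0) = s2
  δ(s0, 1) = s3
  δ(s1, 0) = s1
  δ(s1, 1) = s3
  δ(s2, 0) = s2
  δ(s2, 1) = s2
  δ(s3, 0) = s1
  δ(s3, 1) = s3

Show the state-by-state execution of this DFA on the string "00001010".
read '0': s0 → s2
  read '0': s2 → s2
  read '0': s2 → s2
  read '0': s2 → s2
  read '1': s2 → s2
  read '0': s2 → s2
  read '1': s2 → s2
  read '0': s2 → s2
s0 -> s2 -> s2 -> s2 -> s2 -> s2 -> s2 -> s2 -> s2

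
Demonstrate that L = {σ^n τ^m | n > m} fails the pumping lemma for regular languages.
Assume L is regular with pumping length p. Idea: pumping down the σ-block drops the σ-count to at most the τ-count.
Choose s = σ^(p+1) τ^p ∈ L (|s| = 2p+1 ≥ p). By the pumping lemma, s = xyz with |xy| ≤ p, |y| > 0, so y = σ^k with k ≥ 1. Take i = 0: xz = σ^(p+1−k) τ^p. Since k ≥ 1, p+1−k ≤ p, so the number of σ's is no longer strictly greater than the number of τ's, hence xz ∉ L.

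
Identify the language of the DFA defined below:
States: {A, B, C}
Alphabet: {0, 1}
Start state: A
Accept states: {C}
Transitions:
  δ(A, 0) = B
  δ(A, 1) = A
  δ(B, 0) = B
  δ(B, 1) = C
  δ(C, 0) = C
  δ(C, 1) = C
Testing a few strings:
  '10' → reject
  '011' → accept
  '000' → reject
  '01' → accept
State roles: A=no 0 seen yet; B=seen a 0, waiting for 1; C=substring 01 seen
All binary strings containing the substring 01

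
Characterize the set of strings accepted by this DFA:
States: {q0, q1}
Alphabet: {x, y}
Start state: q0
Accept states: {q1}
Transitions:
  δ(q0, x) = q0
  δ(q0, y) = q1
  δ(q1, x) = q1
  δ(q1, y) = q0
Testing a few strings:
  'x' → reject
  'xx' → reject
  'yx' → accept
  'yxx' → accept
State roles: q0=even number of y's so far; q1=odd number of y's so far
All strings over {x,y} with an odd number of y's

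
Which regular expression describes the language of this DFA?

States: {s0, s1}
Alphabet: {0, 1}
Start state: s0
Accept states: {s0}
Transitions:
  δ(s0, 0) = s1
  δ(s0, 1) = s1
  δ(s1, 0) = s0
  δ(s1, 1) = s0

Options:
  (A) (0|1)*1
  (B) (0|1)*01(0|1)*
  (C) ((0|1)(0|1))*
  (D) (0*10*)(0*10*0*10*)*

Check each option against the DFA on short strings; one disagreement eliminates an option:
  (A) (0|1)*1: on ε the DFA stays in s0 and accepts (s0 ∈ Accept), but the regex does not match it → eliminate
  (B) (0|1)*01(0|1)*: on ε the DFA stays in s0 and accepts (s0 ∈ Accept), but the regex does not match it → eliminate
  (C) ((0|1)(0|1))*: agrees with the DFA on every string of length ≤ 6
  (D) (0*10*)(0*10*0*10*)*: on ε the DFA stays in s0 and accepts (s0 ∈ Accept), but the regex does not match it → eliminate
Only (C) is consistent with the DFA.
(C) ((0|1)(0|1))*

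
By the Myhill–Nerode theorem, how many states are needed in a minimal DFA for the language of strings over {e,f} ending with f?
By Myhill–Nerode, count the distinguishable equivalence classes: two classes — last symbol is f vs. not.
2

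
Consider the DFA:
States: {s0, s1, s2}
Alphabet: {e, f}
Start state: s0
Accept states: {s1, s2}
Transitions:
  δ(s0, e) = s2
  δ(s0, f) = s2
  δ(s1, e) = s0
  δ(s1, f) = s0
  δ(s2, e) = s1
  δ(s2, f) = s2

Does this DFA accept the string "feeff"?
Processing string "feeff":
  s0 --f--> s2
  s2 --e--> s1
  s1 --e--> s0
  s0 --f--> s2
  s2 --f--> s2
Final state: s2
Accept states: {s1, s2}
Yes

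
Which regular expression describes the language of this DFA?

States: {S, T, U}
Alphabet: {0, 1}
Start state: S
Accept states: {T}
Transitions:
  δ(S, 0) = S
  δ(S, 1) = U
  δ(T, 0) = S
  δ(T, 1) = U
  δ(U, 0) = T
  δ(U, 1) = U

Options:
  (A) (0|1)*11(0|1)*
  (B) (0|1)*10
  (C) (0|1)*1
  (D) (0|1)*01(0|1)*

Check each option against the DFA on short strings; one disagreement eliminates an option:
  (A) (0|1)*11(0|1)*: on '10' the DFA goes S → U → T and accepts (T ∈ Accept), but the regex does not match it → eliminate
  (B) (0|1)*10: agrees with the DFA on every string of length ≤ 6
  (C) (0|1)*1: on '1' the DFA goes S → U and rejects (U ∉ Accept), but the regex matches it → eliminate
  (D) (0|1)*01(0|1)*: on '01' the DFA goes S → S → U and rejects (U ∉ Accept), but the regex matches it → eliminate
Only (B) is consistent with the DFA.
(B) (0|1)*10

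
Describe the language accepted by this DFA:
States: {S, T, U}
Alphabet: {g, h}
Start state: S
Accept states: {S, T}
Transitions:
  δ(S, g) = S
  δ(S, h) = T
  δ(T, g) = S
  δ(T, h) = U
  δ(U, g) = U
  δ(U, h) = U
Testing a few strings:
  'hghg' → accept
  'h' → accept
  'ggh' → accept
  'hgh' → accept
State roles: S=last symbol not h (ok); T=last symbol h (ok); U=saw hh (dead)
All strings over {g,h} with no two consecutive h's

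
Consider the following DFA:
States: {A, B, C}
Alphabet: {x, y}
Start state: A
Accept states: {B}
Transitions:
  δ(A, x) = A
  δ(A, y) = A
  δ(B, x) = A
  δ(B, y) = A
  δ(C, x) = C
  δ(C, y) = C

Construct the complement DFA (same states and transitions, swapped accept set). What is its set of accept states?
Complement accept states = All states \ Original accept states
= {A, B, C} \ {B}
{A, C}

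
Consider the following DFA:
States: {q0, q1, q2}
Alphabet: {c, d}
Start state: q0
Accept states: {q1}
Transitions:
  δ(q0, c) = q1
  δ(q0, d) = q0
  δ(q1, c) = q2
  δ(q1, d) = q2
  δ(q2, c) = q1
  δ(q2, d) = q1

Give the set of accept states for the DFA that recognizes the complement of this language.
Complement accept states = All states \ Original accept states
= {q0, q1, q2} \ {q1}
{q0, q2}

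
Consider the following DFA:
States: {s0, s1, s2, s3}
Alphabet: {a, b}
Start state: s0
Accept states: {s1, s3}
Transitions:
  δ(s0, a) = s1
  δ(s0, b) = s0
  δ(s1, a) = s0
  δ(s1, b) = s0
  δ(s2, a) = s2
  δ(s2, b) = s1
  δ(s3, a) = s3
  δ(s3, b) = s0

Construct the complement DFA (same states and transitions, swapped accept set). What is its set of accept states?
Complement accept states = All states \ Original accept states
= {s0, s1, s2, s3} \ {s1, s3}
{s0, s2}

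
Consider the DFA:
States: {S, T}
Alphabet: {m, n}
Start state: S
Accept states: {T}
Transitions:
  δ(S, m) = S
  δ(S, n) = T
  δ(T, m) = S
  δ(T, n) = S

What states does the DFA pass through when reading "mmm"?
read 'm': S → S
  read 'm': S → S
  read 'm': S → S
S -> S -> S -> S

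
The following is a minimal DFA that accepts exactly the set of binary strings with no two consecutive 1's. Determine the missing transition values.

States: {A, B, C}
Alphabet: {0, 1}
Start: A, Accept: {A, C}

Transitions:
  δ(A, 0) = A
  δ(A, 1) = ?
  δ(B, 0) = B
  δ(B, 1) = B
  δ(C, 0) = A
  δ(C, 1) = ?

From the language and accept set, identify what each state tracks — A: last symbol not 1 (ok); B: saw 11 (dead); C: last symbol 1 (ok).
Each missing δ(q, a) is the state matching the new tracked value after reading a.
δ(A, 1) = C; δ(C, 1) = B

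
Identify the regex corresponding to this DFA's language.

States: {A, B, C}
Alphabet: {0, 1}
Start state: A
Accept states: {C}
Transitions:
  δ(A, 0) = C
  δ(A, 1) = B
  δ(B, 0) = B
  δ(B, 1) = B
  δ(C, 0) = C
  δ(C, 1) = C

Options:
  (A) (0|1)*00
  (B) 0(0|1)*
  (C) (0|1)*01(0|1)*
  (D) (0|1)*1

Check each option against the DFA on short strings; one disagreement eliminates an option:
  (A) (0|1)*00: on '0' the DFA goes A → C and accepts (C ∈ Accept), but the regex does not match it → eliminate
  (B) 0(0|1)*: agrees with the DFA on every string of length ≤ 6
  (C) (0|1)*01(0|1)*: on '0' the DFA goes A → C and accepts (C ∈ Accept), but the regex does not match it → eliminate
  (D) (0|1)*1: on '0' the DFA goes A → C and accepts (C ∈ Accept), but the regex does not match it → eliminate
Only (B) is consistent with the DFA.
(B) 0(0|1)*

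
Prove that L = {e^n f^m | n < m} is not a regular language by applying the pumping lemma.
Assume L is regular with pumping length p. Idea: pumping up the e-block makes the e-count reach the f-count.
Choose s = e^p f^(p+1) ∈ L. By the pumping lemma, s = xyz with |xy| ≤ p, |y| > 0, so y = e^k with k ≥ 1. Then xy²z = e^(p+k) f^(p+1). Since p+k ≥ p+1, the number of e's is no longer strictly less than the number of f's, so xy²z ∉ L.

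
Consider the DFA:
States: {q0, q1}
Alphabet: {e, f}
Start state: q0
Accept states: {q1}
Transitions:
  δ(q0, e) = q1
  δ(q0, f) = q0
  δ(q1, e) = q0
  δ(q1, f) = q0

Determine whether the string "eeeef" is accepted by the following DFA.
Processing string "eeeef":
  q0 --e--> q1
  q1 --e--> q0
  q0 --e--> q1
  q1 --e--> q0
  q0 --f--> q0
Final state: q0
Accept states: {q1}
No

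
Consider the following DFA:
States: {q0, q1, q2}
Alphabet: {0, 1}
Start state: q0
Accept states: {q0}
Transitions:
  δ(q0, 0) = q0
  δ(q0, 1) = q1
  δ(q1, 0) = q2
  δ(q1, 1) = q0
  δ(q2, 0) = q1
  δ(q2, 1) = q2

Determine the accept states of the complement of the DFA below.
Complement accept states = All states \ Original accept states
= {q0, q1, q2} \ {q0}
{q1, q2}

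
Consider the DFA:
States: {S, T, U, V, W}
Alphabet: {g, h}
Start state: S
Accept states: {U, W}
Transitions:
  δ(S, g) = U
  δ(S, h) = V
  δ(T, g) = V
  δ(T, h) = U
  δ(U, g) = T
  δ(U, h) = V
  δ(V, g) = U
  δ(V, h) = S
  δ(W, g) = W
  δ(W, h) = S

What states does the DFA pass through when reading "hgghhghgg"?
read 'h': S → V
  read 'g': V → U
  read 'g': U → T
  read 'h': T → U
  read 'h': U → V
  read 'g': V → U
  read 'h': U → V
  read 'g': V → U
  read 'g': U → T
S -> V -> U -> T -> U -> V -> U -> V -> U -> T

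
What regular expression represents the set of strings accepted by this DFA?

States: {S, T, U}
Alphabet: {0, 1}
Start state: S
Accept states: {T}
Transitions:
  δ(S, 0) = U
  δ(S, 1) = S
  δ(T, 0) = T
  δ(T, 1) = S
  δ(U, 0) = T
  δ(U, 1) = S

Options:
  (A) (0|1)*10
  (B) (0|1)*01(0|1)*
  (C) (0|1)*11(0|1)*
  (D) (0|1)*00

Check each option against the DFA on short strings; one disagreement eliminates an option:
  (A) (0|1)*10: on '00' the DFA goes S → U → T and accepts (T ∈ Accept), but the regex does not match it → eliminate
  (B) (0|1)*01(0|1)*: on '00' the DFA goes S → U → T and accepts (T ∈ Accept), but the regex does not match it → eliminate
  (C) (0|1)*11(0|1)*: on '00' the DFA goes S → U → T and accepts (T ∈ Accept), but the regex does not match it → eliminate
  (D) (0|1)*00: agrees with the DFA on every string of length ≤ 6
Only (D) is consistent with the DFA.
(D) (0|1)*00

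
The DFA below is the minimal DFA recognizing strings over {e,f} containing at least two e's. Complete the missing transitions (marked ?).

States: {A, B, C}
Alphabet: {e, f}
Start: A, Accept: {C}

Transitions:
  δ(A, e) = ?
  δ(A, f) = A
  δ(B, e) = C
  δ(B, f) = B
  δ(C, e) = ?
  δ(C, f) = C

From the language and accept set, identify what each state tracks — A: zero e's seen; B: one e seen; C: ≥ two e's seen.
Each missing δ(q, a) is the state matching the new tracked value after reading a.
δ(A, e) = B; δ(C, e) = C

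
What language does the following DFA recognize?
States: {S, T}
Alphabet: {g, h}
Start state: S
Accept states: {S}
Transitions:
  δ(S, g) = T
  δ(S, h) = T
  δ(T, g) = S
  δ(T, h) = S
Testing a few strings:
  'hh' → accept
  'hg' → accept
  'hgh' → reject
  'h' → reject
State roles: S=even length so far; T=odd length so far
All strings over {g,h} of even length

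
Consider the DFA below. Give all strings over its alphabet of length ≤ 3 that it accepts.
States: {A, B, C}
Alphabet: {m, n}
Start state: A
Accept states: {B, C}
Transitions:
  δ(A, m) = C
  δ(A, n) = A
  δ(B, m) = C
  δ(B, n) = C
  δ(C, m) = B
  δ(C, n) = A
m, mm, nm, mmm, mmn, mnm, nmm, nnm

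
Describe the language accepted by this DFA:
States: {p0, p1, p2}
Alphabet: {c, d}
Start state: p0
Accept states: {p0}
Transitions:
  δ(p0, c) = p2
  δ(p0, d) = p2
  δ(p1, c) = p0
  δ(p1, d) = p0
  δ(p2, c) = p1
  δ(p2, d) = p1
Testing a few strings:
  'cd' → reject
  'c' → reject
  'd' → reject
  'ddc' → accept
State roles: p0=length ≡ 0 (mod 3); p1=length ≡ 2 (mod 3); p2=length ≡ 1 (mod 3)
All strings over {c,d} whose length is a multiple of 3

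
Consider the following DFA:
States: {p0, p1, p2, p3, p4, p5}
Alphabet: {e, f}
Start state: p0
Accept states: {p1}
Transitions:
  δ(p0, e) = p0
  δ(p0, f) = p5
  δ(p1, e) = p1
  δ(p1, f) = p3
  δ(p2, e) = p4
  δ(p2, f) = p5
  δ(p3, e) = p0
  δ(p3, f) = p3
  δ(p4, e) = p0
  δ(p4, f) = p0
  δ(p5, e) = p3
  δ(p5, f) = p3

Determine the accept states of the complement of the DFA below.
Complement accept states = All states \ Original accept states
= {p0, p1, p2, p3, p4, p5} \ {p1}
{p0, p2, p3, p4, p5}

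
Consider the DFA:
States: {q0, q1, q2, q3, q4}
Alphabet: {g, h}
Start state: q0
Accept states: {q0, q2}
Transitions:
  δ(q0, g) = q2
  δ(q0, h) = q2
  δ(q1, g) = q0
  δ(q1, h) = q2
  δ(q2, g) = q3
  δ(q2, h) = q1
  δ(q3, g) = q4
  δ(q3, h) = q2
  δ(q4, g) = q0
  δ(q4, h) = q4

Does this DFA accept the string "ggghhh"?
Processing string "ggghhh":
  q0 --g--> q2
  q2 --g--> q3
  q3 --g--> q4
  q4 --h--> q4
  q4 --h--> q4
  q4 --h--> q4
Final state: q4
Accept states: {q0, q2}
No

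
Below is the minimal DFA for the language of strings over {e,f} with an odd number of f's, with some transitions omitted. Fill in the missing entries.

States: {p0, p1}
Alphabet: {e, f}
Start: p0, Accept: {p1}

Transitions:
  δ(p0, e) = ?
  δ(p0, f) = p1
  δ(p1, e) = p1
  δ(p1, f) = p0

From the language and accept set, identify what each state tracks — p0: even number of f's so far; p1: odd number of f's so far.
Each missing δ(q, a) is the state matching the new tracked value after reading a.
δ(p0, e) = p0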